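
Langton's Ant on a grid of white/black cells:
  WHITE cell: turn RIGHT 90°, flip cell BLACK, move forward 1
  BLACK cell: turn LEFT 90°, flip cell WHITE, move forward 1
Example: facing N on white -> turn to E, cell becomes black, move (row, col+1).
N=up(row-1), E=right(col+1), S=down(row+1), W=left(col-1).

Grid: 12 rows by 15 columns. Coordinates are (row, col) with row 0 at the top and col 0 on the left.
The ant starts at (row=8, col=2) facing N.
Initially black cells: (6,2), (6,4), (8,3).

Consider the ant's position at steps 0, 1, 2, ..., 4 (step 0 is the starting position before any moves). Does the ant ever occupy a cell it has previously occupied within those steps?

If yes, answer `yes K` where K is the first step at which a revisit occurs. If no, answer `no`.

Step 1: on WHITE (8,2): turn R to E, flip to black, move to (8,3). |black|=4 — new cell
Step 2: on BLACK (8,3): turn L to N, flip to white, move to (7,3). |black|=3 — new cell
Step 3: on WHITE (7,3): turn R to E, flip to black, move to (7,4). |black|=4 — new cell
Step 4: on WHITE (7,4): turn R to S, flip to black, move to (8,4). |black|=5 — new cell
No revisit within 4 steps.

Answer: no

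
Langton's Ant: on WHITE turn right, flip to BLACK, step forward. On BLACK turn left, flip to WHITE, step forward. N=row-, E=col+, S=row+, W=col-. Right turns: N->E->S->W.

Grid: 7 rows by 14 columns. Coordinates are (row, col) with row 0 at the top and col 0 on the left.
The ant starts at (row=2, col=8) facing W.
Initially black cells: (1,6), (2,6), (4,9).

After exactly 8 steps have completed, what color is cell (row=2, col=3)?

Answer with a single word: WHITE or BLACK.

Step 1: on WHITE (2,8): turn R to N, flip to black, move to (1,8). |black|=4
Step 2: on WHITE (1,8): turn R to E, flip to black, move to (1,9). |black|=5
Step 3: on WHITE (1,9): turn R to S, flip to black, move to (2,9). |black|=6
Step 4: on WHITE (2,9): turn R to W, flip to black, move to (2,8). |black|=7
Step 5: on BLACK (2,8): turn L to S, flip to white, move to (3,8). |black|=6
Step 6: on WHITE (3,8): turn R to W, flip to black, move to (3,7). |black|=7
Step 7: on WHITE (3,7): turn R to N, flip to black, move to (2,7). |black|=8
Step 8: on WHITE (2,7): turn R to E, flip to black, move to (2,8). |black|=9

Answer: WHITE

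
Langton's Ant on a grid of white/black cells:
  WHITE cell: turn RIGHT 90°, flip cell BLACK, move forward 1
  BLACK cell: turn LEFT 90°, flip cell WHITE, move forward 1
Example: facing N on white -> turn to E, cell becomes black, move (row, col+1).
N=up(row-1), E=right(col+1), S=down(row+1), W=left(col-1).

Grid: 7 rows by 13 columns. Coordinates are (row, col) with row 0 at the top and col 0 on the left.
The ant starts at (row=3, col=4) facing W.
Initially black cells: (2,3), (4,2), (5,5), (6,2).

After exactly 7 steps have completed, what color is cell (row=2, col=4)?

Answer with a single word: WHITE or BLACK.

Step 1: on WHITE (3,4): turn R to N, flip to black, move to (2,4). |black|=5
Step 2: on WHITE (2,4): turn R to E, flip to black, move to (2,5). |black|=6
Step 3: on WHITE (2,5): turn R to S, flip to black, move to (3,5). |black|=7
Step 4: on WHITE (3,5): turn R to W, flip to black, move to (3,4). |black|=8
Step 5: on BLACK (3,4): turn L to S, flip to white, move to (4,4). |black|=7
Step 6: on WHITE (4,4): turn R to W, flip to black, move to (4,3). |black|=8
Step 7: on WHITE (4,3): turn R to N, flip to black, move to (3,3). |black|=9

Answer: BLACK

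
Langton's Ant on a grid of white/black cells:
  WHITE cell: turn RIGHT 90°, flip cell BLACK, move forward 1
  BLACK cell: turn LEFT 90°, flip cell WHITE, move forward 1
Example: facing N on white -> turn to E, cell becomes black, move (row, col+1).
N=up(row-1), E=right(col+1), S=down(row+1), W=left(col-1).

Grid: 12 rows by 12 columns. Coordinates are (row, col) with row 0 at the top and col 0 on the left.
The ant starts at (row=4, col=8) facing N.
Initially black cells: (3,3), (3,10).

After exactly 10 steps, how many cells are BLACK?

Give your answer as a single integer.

Step 1: on WHITE (4,8): turn R to E, flip to black, move to (4,9). |black|=3
Step 2: on WHITE (4,9): turn R to S, flip to black, move to (5,9). |black|=4
Step 3: on WHITE (5,9): turn R to W, flip to black, move to (5,8). |black|=5
Step 4: on WHITE (5,8): turn R to N, flip to black, move to (4,8). |black|=6
Step 5: on BLACK (4,8): turn L to W, flip to white, move to (4,7). |black|=5
Step 6: on WHITE (4,7): turn R to N, flip to black, move to (3,7). |black|=6
Step 7: on WHITE (3,7): turn R to E, flip to black, move to (3,8). |black|=7
Step 8: on WHITE (3,8): turn R to S, flip to black, move to (4,8). |black|=8
Step 9: on WHITE (4,8): turn R to W, flip to black, move to (4,7). |black|=9
Step 10: on BLACK (4,7): turn L to S, flip to white, move to (5,7). |black|=8

Answer: 8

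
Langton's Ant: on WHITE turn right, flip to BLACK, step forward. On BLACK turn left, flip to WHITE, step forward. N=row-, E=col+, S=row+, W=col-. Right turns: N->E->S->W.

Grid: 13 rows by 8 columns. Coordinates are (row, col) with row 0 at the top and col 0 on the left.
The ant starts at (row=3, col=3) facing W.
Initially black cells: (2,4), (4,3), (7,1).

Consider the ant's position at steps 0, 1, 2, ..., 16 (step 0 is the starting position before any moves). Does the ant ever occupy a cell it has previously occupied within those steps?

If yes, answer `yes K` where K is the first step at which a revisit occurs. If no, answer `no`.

Step 1: on WHITE (3,3): turn R to N, flip to black, move to (2,3). |black|=4 — new cell
Step 2: on WHITE (2,3): turn R to E, flip to black, move to (2,4). |black|=5 — new cell
Step 3: on BLACK (2,4): turn L to N, flip to white, move to (1,4). |black|=4 — new cell
Step 4: on WHITE (1,4): turn R to E, flip to black, move to (1,5). |black|=5 — new cell
Step 5: on WHITE (1,5): turn R to S, flip to black, move to (2,5). |black|=6 — new cell
Step 6: on WHITE (2,5): turn R to W, flip to black, move to (2,4). |black|=7 — REVISIT

Answer: yes 6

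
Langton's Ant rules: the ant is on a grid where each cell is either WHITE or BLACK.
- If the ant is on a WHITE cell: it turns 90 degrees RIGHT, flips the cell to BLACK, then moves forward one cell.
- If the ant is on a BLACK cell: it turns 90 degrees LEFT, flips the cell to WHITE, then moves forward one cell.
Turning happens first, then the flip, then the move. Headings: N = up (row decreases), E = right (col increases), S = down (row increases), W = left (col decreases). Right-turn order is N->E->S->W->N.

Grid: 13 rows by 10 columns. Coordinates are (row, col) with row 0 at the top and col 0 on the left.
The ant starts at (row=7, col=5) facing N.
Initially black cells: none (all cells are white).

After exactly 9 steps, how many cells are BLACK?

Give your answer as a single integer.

Step 1: on WHITE (7,5): turn R to E, flip to black, move to (7,6). |black|=1
Step 2: on WHITE (7,6): turn R to S, flip to black, move to (8,6). |black|=2
Step 3: on WHITE (8,6): turn R to W, flip to black, move to (8,5). |black|=3
Step 4: on WHITE (8,5): turn R to N, flip to black, move to (7,5). |black|=4
Step 5: on BLACK (7,5): turn L to W, flip to white, move to (7,4). |black|=3
Step 6: on WHITE (7,4): turn R to N, flip to black, move to (6,4). |black|=4
Step 7: on WHITE (6,4): turn R to E, flip to black, move to (6,5). |black|=5
Step 8: on WHITE (6,5): turn R to S, flip to black, move to (7,5). |black|=6
Step 9: on WHITE (7,5): turn R to W, flip to black, move to (7,4). |black|=7

Answer: 7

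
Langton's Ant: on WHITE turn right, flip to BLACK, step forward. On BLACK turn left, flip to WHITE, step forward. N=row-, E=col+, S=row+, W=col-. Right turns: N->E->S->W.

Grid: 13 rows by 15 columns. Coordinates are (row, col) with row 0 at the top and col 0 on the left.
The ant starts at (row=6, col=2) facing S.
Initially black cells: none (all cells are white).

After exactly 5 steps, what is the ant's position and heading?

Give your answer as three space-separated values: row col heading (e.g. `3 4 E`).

Step 1: on WHITE (6,2): turn R to W, flip to black, move to (6,1). |black|=1
Step 2: on WHITE (6,1): turn R to N, flip to black, move to (5,1). |black|=2
Step 3: on WHITE (5,1): turn R to E, flip to black, move to (5,2). |black|=3
Step 4: on WHITE (5,2): turn R to S, flip to black, move to (6,2). |black|=4
Step 5: on BLACK (6,2): turn L to E, flip to white, move to (6,3). |black|=3

Answer: 6 3 E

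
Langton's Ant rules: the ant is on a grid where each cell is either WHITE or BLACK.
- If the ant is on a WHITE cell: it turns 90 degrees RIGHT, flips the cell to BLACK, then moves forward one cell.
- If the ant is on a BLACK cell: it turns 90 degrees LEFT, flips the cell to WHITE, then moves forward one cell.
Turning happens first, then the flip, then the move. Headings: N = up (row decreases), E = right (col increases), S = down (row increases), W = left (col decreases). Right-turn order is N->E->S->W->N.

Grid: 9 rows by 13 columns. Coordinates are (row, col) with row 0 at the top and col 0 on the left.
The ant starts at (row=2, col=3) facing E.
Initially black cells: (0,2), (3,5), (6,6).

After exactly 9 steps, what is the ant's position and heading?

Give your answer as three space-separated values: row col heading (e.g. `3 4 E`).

Step 1: on WHITE (2,3): turn R to S, flip to black, move to (3,3). |black|=4
Step 2: on WHITE (3,3): turn R to W, flip to black, move to (3,2). |black|=5
Step 3: on WHITE (3,2): turn R to N, flip to black, move to (2,2). |black|=6
Step 4: on WHITE (2,2): turn R to E, flip to black, move to (2,3). |black|=7
Step 5: on BLACK (2,3): turn L to N, flip to white, move to (1,3). |black|=6
Step 6: on WHITE (1,3): turn R to E, flip to black, move to (1,4). |black|=7
Step 7: on WHITE (1,4): turn R to S, flip to black, move to (2,4). |black|=8
Step 8: on WHITE (2,4): turn R to W, flip to black, move to (2,3). |black|=9
Step 9: on WHITE (2,3): turn R to N, flip to black, move to (1,3). |black|=10

Answer: 1 3 N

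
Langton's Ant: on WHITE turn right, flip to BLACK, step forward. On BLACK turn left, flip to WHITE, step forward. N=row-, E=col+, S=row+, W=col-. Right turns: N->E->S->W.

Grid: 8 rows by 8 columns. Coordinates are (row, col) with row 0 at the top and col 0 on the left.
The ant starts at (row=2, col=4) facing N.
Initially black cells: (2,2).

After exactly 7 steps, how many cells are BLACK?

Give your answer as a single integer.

Answer: 6

Derivation:
Step 1: on WHITE (2,4): turn R to E, flip to black, move to (2,5). |black|=2
Step 2: on WHITE (2,5): turn R to S, flip to black, move to (3,5). |black|=3
Step 3: on WHITE (3,5): turn R to W, flip to black, move to (3,4). |black|=4
Step 4: on WHITE (3,4): turn R to N, flip to black, move to (2,4). |black|=5
Step 5: on BLACK (2,4): turn L to W, flip to white, move to (2,3). |black|=4
Step 6: on WHITE (2,3): turn R to N, flip to black, move to (1,3). |black|=5
Step 7: on WHITE (1,3): turn R to E, flip to black, move to (1,4). |black|=6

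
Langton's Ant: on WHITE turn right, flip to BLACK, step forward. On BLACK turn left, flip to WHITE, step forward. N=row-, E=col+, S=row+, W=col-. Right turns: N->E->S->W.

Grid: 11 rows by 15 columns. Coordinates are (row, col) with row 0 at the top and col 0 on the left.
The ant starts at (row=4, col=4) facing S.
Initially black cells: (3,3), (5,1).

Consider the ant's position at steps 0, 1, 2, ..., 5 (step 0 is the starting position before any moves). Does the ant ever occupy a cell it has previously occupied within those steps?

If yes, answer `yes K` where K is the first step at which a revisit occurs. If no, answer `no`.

Step 1: on WHITE (4,4): turn R to W, flip to black, move to (4,3). |black|=3 — new cell
Step 2: on WHITE (4,3): turn R to N, flip to black, move to (3,3). |black|=4 — new cell
Step 3: on BLACK (3,3): turn L to W, flip to white, move to (3,2). |black|=3 — new cell
Step 4: on WHITE (3,2): turn R to N, flip to black, move to (2,2). |black|=4 — new cell
Step 5: on WHITE (2,2): turn R to E, flip to black, move to (2,3). |black|=5 — new cell
No revisit within 5 steps.

Answer: no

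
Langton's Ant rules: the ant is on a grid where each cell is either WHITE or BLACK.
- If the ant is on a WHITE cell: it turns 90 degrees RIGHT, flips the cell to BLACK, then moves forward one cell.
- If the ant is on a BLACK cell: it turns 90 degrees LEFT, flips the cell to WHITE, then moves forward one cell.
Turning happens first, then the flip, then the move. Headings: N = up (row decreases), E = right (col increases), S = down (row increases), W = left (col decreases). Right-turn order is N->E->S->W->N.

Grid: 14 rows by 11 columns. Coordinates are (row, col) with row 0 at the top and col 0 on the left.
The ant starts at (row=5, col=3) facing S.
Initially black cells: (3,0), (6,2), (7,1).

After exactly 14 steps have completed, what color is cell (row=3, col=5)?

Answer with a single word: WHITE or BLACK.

Answer: WHITE

Derivation:
Step 1: on WHITE (5,3): turn R to W, flip to black, move to (5,2). |black|=4
Step 2: on WHITE (5,2): turn R to N, flip to black, move to (4,2). |black|=5
Step 3: on WHITE (4,2): turn R to E, flip to black, move to (4,3). |black|=6
Step 4: on WHITE (4,3): turn R to S, flip to black, move to (5,3). |black|=7
Step 5: on BLACK (5,3): turn L to E, flip to white, move to (5,4). |black|=6
Step 6: on WHITE (5,4): turn R to S, flip to black, move to (6,4). |black|=7
Step 7: on WHITE (6,4): turn R to W, flip to black, move to (6,3). |black|=8
Step 8: on WHITE (6,3): turn R to N, flip to black, move to (5,3). |black|=9
Step 9: on WHITE (5,3): turn R to E, flip to black, move to (5,4). |black|=10
Step 10: on BLACK (5,4): turn L to N, flip to white, move to (4,4). |black|=9
Step 11: on WHITE (4,4): turn R to E, flip to black, move to (4,5). |black|=10
Step 12: on WHITE (4,5): turn R to S, flip to black, move to (5,5). |black|=11
Step 13: on WHITE (5,5): turn R to W, flip to black, move to (5,4). |black|=12
Step 14: on WHITE (5,4): turn R to N, flip to black, move to (4,4). |black|=13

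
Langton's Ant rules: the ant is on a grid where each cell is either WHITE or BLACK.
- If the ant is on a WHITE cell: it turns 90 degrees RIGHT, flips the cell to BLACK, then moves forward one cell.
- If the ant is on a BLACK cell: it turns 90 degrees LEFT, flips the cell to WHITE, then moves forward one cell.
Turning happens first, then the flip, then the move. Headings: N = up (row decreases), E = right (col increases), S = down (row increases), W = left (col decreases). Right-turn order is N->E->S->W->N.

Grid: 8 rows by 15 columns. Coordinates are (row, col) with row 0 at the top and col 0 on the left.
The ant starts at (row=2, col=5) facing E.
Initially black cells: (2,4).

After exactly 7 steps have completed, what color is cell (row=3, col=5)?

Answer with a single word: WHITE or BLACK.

Step 1: on WHITE (2,5): turn R to S, flip to black, move to (3,5). |black|=2
Step 2: on WHITE (3,5): turn R to W, flip to black, move to (3,4). |black|=3
Step 3: on WHITE (3,4): turn R to N, flip to black, move to (2,4). |black|=4
Step 4: on BLACK (2,4): turn L to W, flip to white, move to (2,3). |black|=3
Step 5: on WHITE (2,3): turn R to N, flip to black, move to (1,3). |black|=4
Step 6: on WHITE (1,3): turn R to E, flip to black, move to (1,4). |black|=5
Step 7: on WHITE (1,4): turn R to S, flip to black, move to (2,4). |black|=6

Answer: BLACK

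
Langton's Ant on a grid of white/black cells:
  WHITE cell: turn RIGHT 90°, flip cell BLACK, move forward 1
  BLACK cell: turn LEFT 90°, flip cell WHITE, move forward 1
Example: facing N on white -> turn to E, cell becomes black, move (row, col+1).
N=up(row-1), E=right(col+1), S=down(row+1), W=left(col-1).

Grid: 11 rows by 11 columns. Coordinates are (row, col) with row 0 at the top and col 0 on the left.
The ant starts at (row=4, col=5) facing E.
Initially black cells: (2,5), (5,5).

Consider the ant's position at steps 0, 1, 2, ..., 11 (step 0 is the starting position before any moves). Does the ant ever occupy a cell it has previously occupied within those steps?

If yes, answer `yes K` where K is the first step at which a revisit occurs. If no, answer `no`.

Answer: yes 5

Derivation:
Step 1: on WHITE (4,5): turn R to S, flip to black, move to (5,5). |black|=3 — new cell
Step 2: on BLACK (5,5): turn L to E, flip to white, move to (5,6). |black|=2 — new cell
Step 3: on WHITE (5,6): turn R to S, flip to black, move to (6,6). |black|=3 — new cell
Step 4: on WHITE (6,6): turn R to W, flip to black, move to (6,5). |black|=4 — new cell
Step 5: on WHITE (6,5): turn R to N, flip to black, move to (5,5). |black|=5 — REVISIT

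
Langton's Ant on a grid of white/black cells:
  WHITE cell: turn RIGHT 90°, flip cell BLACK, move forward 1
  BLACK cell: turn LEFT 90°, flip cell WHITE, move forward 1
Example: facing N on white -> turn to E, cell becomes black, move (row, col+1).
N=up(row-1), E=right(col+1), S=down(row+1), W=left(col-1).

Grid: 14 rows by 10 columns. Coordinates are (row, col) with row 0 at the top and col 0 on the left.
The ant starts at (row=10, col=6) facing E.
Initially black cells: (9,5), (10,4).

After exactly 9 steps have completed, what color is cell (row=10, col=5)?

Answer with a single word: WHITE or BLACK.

Step 1: on WHITE (10,6): turn R to S, flip to black, move to (11,6). |black|=3
Step 2: on WHITE (11,6): turn R to W, flip to black, move to (11,5). |black|=4
Step 3: on WHITE (11,5): turn R to N, flip to black, move to (10,5). |black|=5
Step 4: on WHITE (10,5): turn R to E, flip to black, move to (10,6). |black|=6
Step 5: on BLACK (10,6): turn L to N, flip to white, move to (9,6). |black|=5
Step 6: on WHITE (9,6): turn R to E, flip to black, move to (9,7). |black|=6
Step 7: on WHITE (9,7): turn R to S, flip to black, move to (10,7). |black|=7
Step 8: on WHITE (10,7): turn R to W, flip to black, move to (10,6). |black|=8
Step 9: on WHITE (10,6): turn R to N, flip to black, move to (9,6). |black|=9

Answer: BLACK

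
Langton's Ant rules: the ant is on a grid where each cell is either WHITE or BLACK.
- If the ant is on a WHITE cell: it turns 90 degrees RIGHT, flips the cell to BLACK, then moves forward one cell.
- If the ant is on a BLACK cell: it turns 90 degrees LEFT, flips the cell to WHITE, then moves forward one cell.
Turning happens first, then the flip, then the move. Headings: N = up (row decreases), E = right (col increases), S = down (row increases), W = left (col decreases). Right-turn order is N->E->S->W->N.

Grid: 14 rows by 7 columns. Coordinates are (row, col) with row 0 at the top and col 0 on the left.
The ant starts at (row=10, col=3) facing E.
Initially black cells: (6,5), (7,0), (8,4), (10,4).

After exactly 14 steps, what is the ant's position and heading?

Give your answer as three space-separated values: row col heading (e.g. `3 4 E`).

Answer: 9 6 E

Derivation:
Step 1: on WHITE (10,3): turn R to S, flip to black, move to (11,3). |black|=5
Step 2: on WHITE (11,3): turn R to W, flip to black, move to (11,2). |black|=6
Step 3: on WHITE (11,2): turn R to N, flip to black, move to (10,2). |black|=7
Step 4: on WHITE (10,2): turn R to E, flip to black, move to (10,3). |black|=8
Step 5: on BLACK (10,3): turn L to N, flip to white, move to (9,3). |black|=7
Step 6: on WHITE (9,3): turn R to E, flip to black, move to (9,4). |black|=8
Step 7: on WHITE (9,4): turn R to S, flip to black, move to (10,4). |black|=9
Step 8: on BLACK (10,4): turn L to E, flip to white, move to (10,5). |black|=8
Step 9: on WHITE (10,5): turn R to S, flip to black, move to (11,5). |black|=9
Step 10: on WHITE (11,5): turn R to W, flip to black, move to (11,4). |black|=10
Step 11: on WHITE (11,4): turn R to N, flip to black, move to (10,4). |black|=11
Step 12: on WHITE (10,4): turn R to E, flip to black, move to (10,5). |black|=12
Step 13: on BLACK (10,5): turn L to N, flip to white, move to (9,5). |black|=11
Step 14: on WHITE (9,5): turn R to E, flip to black, move to (9,6). |black|=12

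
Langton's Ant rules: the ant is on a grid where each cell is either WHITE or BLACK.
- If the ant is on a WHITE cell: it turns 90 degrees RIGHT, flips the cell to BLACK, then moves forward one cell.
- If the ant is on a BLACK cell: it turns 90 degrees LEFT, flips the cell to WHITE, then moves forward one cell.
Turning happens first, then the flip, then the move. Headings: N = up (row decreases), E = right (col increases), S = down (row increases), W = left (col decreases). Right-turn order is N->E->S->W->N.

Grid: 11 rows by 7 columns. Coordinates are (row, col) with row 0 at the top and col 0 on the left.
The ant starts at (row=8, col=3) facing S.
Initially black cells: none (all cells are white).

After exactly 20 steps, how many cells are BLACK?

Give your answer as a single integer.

Answer: 6

Derivation:
Step 1: on WHITE (8,3): turn R to W, flip to black, move to (8,2). |black|=1
Step 2: on WHITE (8,2): turn R to N, flip to black, move to (7,2). |black|=2
Step 3: on WHITE (7,2): turn R to E, flip to black, move to (7,3). |black|=3
Step 4: on WHITE (7,3): turn R to S, flip to black, move to (8,3). |black|=4
Step 5: on BLACK (8,3): turn L to E, flip to white, move to (8,4). |black|=3
Step 6: on WHITE (8,4): turn R to S, flip to black, move to (9,4). |black|=4
Step 7: on WHITE (9,4): turn R to W, flip to black, move to (9,3). |black|=5
Step 8: on WHITE (9,3): turn R to N, flip to black, move to (8,3). |black|=6
Step 9: on WHITE (8,3): turn R to E, flip to black, move to (8,4). |black|=7
Step 10: on BLACK (8,4): turn L to N, flip to white, move to (7,4). |black|=6
Step 11: on WHITE (7,4): turn R to E, flip to black, move to (7,5). |black|=7
Step 12: on WHITE (7,5): turn R to S, flip to black, move to (8,5). |black|=8
Step 13: on WHITE (8,5): turn R to W, flip to black, move to (8,4). |black|=9
Step 14: on WHITE (8,4): turn R to N, flip to black, move to (7,4). |black|=10
Step 15: on BLACK (7,4): turn L to W, flip to white, move to (7,3). |black|=9
Step 16: on BLACK (7,3): turn L to S, flip to white, move to (8,3). |black|=8
Step 17: on BLACK (8,3): turn L to E, flip to white, move to (8,4). |black|=7
Step 18: on BLACK (8,4): turn L to N, flip to white, move to (7,4). |black|=6
Step 19: on WHITE (7,4): turn R to E, flip to black, move to (7,5). |black|=7
Step 20: on BLACK (7,5): turn L to N, flip to white, move to (6,5). |black|=6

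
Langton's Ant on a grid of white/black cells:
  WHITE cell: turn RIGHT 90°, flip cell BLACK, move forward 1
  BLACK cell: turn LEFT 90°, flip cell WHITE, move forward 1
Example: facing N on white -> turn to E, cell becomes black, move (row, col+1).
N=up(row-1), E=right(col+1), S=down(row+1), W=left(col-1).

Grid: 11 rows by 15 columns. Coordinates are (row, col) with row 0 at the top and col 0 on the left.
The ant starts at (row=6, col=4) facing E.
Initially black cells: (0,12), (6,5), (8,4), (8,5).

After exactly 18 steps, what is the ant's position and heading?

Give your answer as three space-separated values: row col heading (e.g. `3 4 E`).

Answer: 5 5 W

Derivation:
Step 1: on WHITE (6,4): turn R to S, flip to black, move to (7,4). |black|=5
Step 2: on WHITE (7,4): turn R to W, flip to black, move to (7,3). |black|=6
Step 3: on WHITE (7,3): turn R to N, flip to black, move to (6,3). |black|=7
Step 4: on WHITE (6,3): turn R to E, flip to black, move to (6,4). |black|=8
Step 5: on BLACK (6,4): turn L to N, flip to white, move to (5,4). |black|=7
Step 6: on WHITE (5,4): turn R to E, flip to black, move to (5,5). |black|=8
Step 7: on WHITE (5,5): turn R to S, flip to black, move to (6,5). |black|=9
Step 8: on BLACK (6,5): turn L to E, flip to white, move to (6,6). |black|=8
Step 9: on WHITE (6,6): turn R to S, flip to black, move to (7,6). |black|=9
Step 10: on WHITE (7,6): turn R to W, flip to black, move to (7,5). |black|=10
Step 11: on WHITE (7,5): turn R to N, flip to black, move to (6,5). |black|=11
Step 12: on WHITE (6,5): turn R to E, flip to black, move to (6,6). |black|=12
Step 13: on BLACK (6,6): turn L to N, flip to white, move to (5,6). |black|=11
Step 14: on WHITE (5,6): turn R to E, flip to black, move to (5,7). |black|=12
Step 15: on WHITE (5,7): turn R to S, flip to black, move to (6,7). |black|=13
Step 16: on WHITE (6,7): turn R to W, flip to black, move to (6,6). |black|=14
Step 17: on WHITE (6,6): turn R to N, flip to black, move to (5,6). |black|=15
Step 18: on BLACK (5,6): turn L to W, flip to white, move to (5,5). |black|=14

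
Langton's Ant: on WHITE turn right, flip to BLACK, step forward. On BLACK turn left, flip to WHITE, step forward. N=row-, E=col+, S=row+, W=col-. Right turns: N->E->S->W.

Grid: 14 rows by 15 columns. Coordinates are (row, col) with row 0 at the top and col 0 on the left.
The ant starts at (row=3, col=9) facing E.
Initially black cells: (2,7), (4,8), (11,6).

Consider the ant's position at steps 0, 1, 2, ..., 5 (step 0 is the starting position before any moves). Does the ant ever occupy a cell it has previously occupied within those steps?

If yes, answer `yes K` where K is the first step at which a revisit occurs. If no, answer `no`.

Step 1: on WHITE (3,9): turn R to S, flip to black, move to (4,9). |black|=4 — new cell
Step 2: on WHITE (4,9): turn R to W, flip to black, move to (4,8). |black|=5 — new cell
Step 3: on BLACK (4,8): turn L to S, flip to white, move to (5,8). |black|=4 — new cell
Step 4: on WHITE (5,8): turn R to W, flip to black, move to (5,7). |black|=5 — new cell
Step 5: on WHITE (5,7): turn R to N, flip to black, move to (4,7). |black|=6 — new cell
No revisit within 5 steps.

Answer: no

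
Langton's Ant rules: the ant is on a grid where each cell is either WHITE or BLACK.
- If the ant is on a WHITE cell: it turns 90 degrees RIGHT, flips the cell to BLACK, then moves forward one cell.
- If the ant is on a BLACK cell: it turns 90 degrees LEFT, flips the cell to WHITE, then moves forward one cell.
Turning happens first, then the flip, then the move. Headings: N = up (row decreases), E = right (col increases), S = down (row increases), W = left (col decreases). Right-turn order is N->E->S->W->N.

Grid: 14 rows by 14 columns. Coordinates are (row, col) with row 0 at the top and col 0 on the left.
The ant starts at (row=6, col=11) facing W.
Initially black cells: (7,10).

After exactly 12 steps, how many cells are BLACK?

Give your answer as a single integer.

Step 1: on WHITE (6,11): turn R to N, flip to black, move to (5,11). |black|=2
Step 2: on WHITE (5,11): turn R to E, flip to black, move to (5,12). |black|=3
Step 3: on WHITE (5,12): turn R to S, flip to black, move to (6,12). |black|=4
Step 4: on WHITE (6,12): turn R to W, flip to black, move to (6,11). |black|=5
Step 5: on BLACK (6,11): turn L to S, flip to white, move to (7,11). |black|=4
Step 6: on WHITE (7,11): turn R to W, flip to black, move to (7,10). |black|=5
Step 7: on BLACK (7,10): turn L to S, flip to white, move to (8,10). |black|=4
Step 8: on WHITE (8,10): turn R to W, flip to black, move to (8,9). |black|=5
Step 9: on WHITE (8,9): turn R to N, flip to black, move to (7,9). |black|=6
Step 10: on WHITE (7,9): turn R to E, flip to black, move to (7,10). |black|=7
Step 11: on WHITE (7,10): turn R to S, flip to black, move to (8,10). |black|=8
Step 12: on BLACK (8,10): turn L to E, flip to white, move to (8,11). |black|=7

Answer: 7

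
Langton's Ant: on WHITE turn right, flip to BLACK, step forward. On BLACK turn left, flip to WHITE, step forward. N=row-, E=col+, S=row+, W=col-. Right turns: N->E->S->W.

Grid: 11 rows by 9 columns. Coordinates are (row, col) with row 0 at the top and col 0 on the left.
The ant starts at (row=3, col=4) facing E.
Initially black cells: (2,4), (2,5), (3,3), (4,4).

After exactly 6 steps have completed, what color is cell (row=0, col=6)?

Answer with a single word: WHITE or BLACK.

Step 1: on WHITE (3,4): turn R to S, flip to black, move to (4,4). |black|=5
Step 2: on BLACK (4,4): turn L to E, flip to white, move to (4,5). |black|=4
Step 3: on WHITE (4,5): turn R to S, flip to black, move to (5,5). |black|=5
Step 4: on WHITE (5,5): turn R to W, flip to black, move to (5,4). |black|=6
Step 5: on WHITE (5,4): turn R to N, flip to black, move to (4,4). |black|=7
Step 6: on WHITE (4,4): turn R to E, flip to black, move to (4,5). |black|=8

Answer: WHITE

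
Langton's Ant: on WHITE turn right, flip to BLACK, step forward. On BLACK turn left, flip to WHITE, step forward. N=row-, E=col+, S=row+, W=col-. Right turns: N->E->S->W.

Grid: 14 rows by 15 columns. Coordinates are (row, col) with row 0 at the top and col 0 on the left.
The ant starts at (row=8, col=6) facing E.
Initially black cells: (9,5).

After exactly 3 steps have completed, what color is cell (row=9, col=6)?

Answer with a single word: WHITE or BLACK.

Answer: BLACK

Derivation:
Step 1: on WHITE (8,6): turn R to S, flip to black, move to (9,6). |black|=2
Step 2: on WHITE (9,6): turn R to W, flip to black, move to (9,5). |black|=3
Step 3: on BLACK (9,5): turn L to S, flip to white, move to (10,5). |black|=2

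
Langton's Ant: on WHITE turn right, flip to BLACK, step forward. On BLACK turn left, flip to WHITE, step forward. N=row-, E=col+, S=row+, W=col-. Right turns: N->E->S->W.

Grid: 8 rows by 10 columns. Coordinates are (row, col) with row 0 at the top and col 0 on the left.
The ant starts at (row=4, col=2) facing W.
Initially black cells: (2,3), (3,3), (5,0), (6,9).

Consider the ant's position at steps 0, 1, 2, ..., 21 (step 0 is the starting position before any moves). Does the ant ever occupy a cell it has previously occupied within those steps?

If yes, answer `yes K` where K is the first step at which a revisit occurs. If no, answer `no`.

Step 1: on WHITE (4,2): turn R to N, flip to black, move to (3,2). |black|=5 — new cell
Step 2: on WHITE (3,2): turn R to E, flip to black, move to (3,3). |black|=6 — new cell
Step 3: on BLACK (3,3): turn L to N, flip to white, move to (2,3). |black|=5 — new cell
Step 4: on BLACK (2,3): turn L to W, flip to white, move to (2,2). |black|=4 — new cell
Step 5: on WHITE (2,2): turn R to N, flip to black, move to (1,2). |black|=5 — new cell
Step 6: on WHITE (1,2): turn R to E, flip to black, move to (1,3). |black|=6 — new cell
Step 7: on WHITE (1,3): turn R to S, flip to black, move to (2,3). |black|=7 — REVISIT

Answer: yes 7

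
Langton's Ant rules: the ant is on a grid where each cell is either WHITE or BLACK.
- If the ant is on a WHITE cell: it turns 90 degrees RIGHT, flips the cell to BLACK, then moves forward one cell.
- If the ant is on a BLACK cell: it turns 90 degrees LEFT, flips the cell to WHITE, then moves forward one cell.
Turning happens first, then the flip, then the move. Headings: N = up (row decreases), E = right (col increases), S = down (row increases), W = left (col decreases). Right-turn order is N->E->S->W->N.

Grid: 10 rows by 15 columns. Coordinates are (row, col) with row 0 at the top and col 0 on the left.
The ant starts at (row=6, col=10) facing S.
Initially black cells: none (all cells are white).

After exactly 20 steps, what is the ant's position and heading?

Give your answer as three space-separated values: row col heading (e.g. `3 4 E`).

Answer: 4 12 N

Derivation:
Step 1: on WHITE (6,10): turn R to W, flip to black, move to (6,9). |black|=1
Step 2: on WHITE (6,9): turn R to N, flip to black, move to (5,9). |black|=2
Step 3: on WHITE (5,9): turn R to E, flip to black, move to (5,10). |black|=3
Step 4: on WHITE (5,10): turn R to S, flip to black, move to (6,10). |black|=4
Step 5: on BLACK (6,10): turn L to E, flip to white, move to (6,11). |black|=3
Step 6: on WHITE (6,11): turn R to S, flip to black, move to (7,11). |black|=4
Step 7: on WHITE (7,11): turn R to W, flip to black, move to (7,10). |black|=5
Step 8: on WHITE (7,10): turn R to N, flip to black, move to (6,10). |black|=6
Step 9: on WHITE (6,10): turn R to E, flip to black, move to (6,11). |black|=7
Step 10: on BLACK (6,11): turn L to N, flip to white, move to (5,11). |black|=6
Step 11: on WHITE (5,11): turn R to E, flip to black, move to (5,12). |black|=7
Step 12: on WHITE (5,12): turn R to S, flip to black, move to (6,12). |black|=8
Step 13: on WHITE (6,12): turn R to W, flip to black, move to (6,11). |black|=9
Step 14: on WHITE (6,11): turn R to N, flip to black, move to (5,11). |black|=10
Step 15: on BLACK (5,11): turn L to W, flip to white, move to (5,10). |black|=9
Step 16: on BLACK (5,10): turn L to S, flip to white, move to (6,10). |black|=8
Step 17: on BLACK (6,10): turn L to E, flip to white, move to (6,11). |black|=7
Step 18: on BLACK (6,11): turn L to N, flip to white, move to (5,11). |black|=6
Step 19: on WHITE (5,11): turn R to E, flip to black, move to (5,12). |black|=7
Step 20: on BLACK (5,12): turn L to N, flip to white, move to (4,12). |black|=6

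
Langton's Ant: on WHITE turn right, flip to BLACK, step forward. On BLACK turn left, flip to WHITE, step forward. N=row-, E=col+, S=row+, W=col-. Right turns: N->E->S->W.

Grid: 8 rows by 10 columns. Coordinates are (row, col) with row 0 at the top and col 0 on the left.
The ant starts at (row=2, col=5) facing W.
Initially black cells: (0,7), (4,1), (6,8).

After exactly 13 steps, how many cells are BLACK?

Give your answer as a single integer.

Step 1: on WHITE (2,5): turn R to N, flip to black, move to (1,5). |black|=4
Step 2: on WHITE (1,5): turn R to E, flip to black, move to (1,6). |black|=5
Step 3: on WHITE (1,6): turn R to S, flip to black, move to (2,6). |black|=6
Step 4: on WHITE (2,6): turn R to W, flip to black, move to (2,5). |black|=7
Step 5: on BLACK (2,5): turn L to S, flip to white, move to (3,5). |black|=6
Step 6: on WHITE (3,5): turn R to W, flip to black, move to (3,4). |black|=7
Step 7: on WHITE (3,4): turn R to N, flip to black, move to (2,4). |black|=8
Step 8: on WHITE (2,4): turn R to E, flip to black, move to (2,5). |black|=9
Step 9: on WHITE (2,5): turn R to S, flip to black, move to (3,5). |black|=10
Step 10: on BLACK (3,5): turn L to E, flip to white, move to (3,6). |black|=9
Step 11: on WHITE (3,6): turn R to S, flip to black, move to (4,6). |black|=10
Step 12: on WHITE (4,6): turn R to W, flip to black, move to (4,5). |black|=11
Step 13: on WHITE (4,5): turn R to N, flip to black, move to (3,5). |black|=12

Answer: 12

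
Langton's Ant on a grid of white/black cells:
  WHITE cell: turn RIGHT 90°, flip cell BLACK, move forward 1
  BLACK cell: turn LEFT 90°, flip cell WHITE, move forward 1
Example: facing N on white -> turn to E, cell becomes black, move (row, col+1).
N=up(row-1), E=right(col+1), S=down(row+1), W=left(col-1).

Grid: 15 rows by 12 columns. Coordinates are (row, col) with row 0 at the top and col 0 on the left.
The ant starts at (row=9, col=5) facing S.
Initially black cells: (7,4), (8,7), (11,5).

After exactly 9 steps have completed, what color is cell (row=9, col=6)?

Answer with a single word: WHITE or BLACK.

Step 1: on WHITE (9,5): turn R to W, flip to black, move to (9,4). |black|=4
Step 2: on WHITE (9,4): turn R to N, flip to black, move to (8,4). |black|=5
Step 3: on WHITE (8,4): turn R to E, flip to black, move to (8,5). |black|=6
Step 4: on WHITE (8,5): turn R to S, flip to black, move to (9,5). |black|=7
Step 5: on BLACK (9,5): turn L to E, flip to white, move to (9,6). |black|=6
Step 6: on WHITE (9,6): turn R to S, flip to black, move to (10,6). |black|=7
Step 7: on WHITE (10,6): turn R to W, flip to black, move to (10,5). |black|=8
Step 8: on WHITE (10,5): turn R to N, flip to black, move to (9,5). |black|=9
Step 9: on WHITE (9,5): turn R to E, flip to black, move to (9,6). |black|=10

Answer: BLACK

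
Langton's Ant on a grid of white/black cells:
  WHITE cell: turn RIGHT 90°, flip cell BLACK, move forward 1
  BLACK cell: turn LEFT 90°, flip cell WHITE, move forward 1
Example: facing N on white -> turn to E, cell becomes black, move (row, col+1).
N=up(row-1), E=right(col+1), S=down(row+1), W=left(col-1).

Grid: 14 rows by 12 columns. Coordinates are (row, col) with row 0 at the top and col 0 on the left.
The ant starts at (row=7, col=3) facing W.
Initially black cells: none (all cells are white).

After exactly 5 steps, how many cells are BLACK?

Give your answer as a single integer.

Answer: 3

Derivation:
Step 1: on WHITE (7,3): turn R to N, flip to black, move to (6,3). |black|=1
Step 2: on WHITE (6,3): turn R to E, flip to black, move to (6,4). |black|=2
Step 3: on WHITE (6,4): turn R to S, flip to black, move to (7,4). |black|=3
Step 4: on WHITE (7,4): turn R to W, flip to black, move to (7,3). |black|=4
Step 5: on BLACK (7,3): turn L to S, flip to white, move to (8,3). |black|=3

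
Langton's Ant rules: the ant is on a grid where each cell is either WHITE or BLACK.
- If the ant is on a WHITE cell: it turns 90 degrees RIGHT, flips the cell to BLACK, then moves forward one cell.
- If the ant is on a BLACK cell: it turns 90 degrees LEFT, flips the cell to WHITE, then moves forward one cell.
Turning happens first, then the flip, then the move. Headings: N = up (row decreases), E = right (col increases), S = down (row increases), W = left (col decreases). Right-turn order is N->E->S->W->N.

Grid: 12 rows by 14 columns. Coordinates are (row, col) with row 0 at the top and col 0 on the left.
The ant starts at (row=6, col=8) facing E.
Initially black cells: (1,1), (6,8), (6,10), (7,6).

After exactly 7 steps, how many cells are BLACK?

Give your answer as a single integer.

Step 1: on BLACK (6,8): turn L to N, flip to white, move to (5,8). |black|=3
Step 2: on WHITE (5,8): turn R to E, flip to black, move to (5,9). |black|=4
Step 3: on WHITE (5,9): turn R to S, flip to black, move to (6,9). |black|=5
Step 4: on WHITE (6,9): turn R to W, flip to black, move to (6,8). |black|=6
Step 5: on WHITE (6,8): turn R to N, flip to black, move to (5,8). |black|=7
Step 6: on BLACK (5,8): turn L to W, flip to white, move to (5,7). |black|=6
Step 7: on WHITE (5,7): turn R to N, flip to black, move to (4,7). |black|=7

Answer: 7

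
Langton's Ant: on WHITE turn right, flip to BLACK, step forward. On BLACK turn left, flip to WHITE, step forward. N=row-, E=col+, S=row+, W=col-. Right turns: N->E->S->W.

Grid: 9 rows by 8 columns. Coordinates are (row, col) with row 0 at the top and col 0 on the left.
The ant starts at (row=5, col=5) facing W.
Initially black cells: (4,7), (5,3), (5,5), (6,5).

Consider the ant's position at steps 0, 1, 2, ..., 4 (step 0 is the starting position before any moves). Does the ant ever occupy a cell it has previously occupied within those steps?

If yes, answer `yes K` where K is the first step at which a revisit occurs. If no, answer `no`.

Step 1: on BLACK (5,5): turn L to S, flip to white, move to (6,5). |black|=3 — new cell
Step 2: on BLACK (6,5): turn L to E, flip to white, move to (6,6). |black|=2 — new cell
Step 3: on WHITE (6,6): turn R to S, flip to black, move to (7,6). |black|=3 — new cell
Step 4: on WHITE (7,6): turn R to W, flip to black, move to (7,5). |black|=4 — new cell
No revisit within 4 steps.

Answer: no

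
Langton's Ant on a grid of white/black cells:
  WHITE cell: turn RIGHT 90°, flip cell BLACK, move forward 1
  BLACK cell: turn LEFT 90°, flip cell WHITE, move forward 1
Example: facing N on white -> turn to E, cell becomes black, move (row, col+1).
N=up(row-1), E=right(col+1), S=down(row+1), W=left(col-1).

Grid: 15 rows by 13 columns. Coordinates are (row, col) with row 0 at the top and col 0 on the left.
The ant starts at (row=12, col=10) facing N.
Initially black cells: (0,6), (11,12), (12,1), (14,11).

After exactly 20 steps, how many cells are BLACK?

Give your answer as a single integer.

Answer: 10

Derivation:
Step 1: on WHITE (12,10): turn R to E, flip to black, move to (12,11). |black|=5
Step 2: on WHITE (12,11): turn R to S, flip to black, move to (13,11). |black|=6
Step 3: on WHITE (13,11): turn R to W, flip to black, move to (13,10). |black|=7
Step 4: on WHITE (13,10): turn R to N, flip to black, move to (12,10). |black|=8
Step 5: on BLACK (12,10): turn L to W, flip to white, move to (12,9). |black|=7
Step 6: on WHITE (12,9): turn R to N, flip to black, move to (11,9). |black|=8
Step 7: on WHITE (11,9): turn R to E, flip to black, move to (11,10). |black|=9
Step 8: on WHITE (11,10): turn R to S, flip to black, move to (12,10). |black|=10
Step 9: on WHITE (12,10): turn R to W, flip to black, move to (12,9). |black|=11
Step 10: on BLACK (12,9): turn L to S, flip to white, move to (13,9). |black|=10
Step 11: on WHITE (13,9): turn R to W, flip to black, move to (13,8). |black|=11
Step 12: on WHITE (13,8): turn R to N, flip to black, move to (12,8). |black|=12
Step 13: on WHITE (12,8): turn R to E, flip to black, move to (12,9). |black|=13
Step 14: on WHITE (12,9): turn R to S, flip to black, move to (13,9). |black|=14
Step 15: on BLACK (13,9): turn L to E, flip to white, move to (13,10). |black|=13
Step 16: on BLACK (13,10): turn L to N, flip to white, move to (12,10). |black|=12
Step 17: on BLACK (12,10): turn L to W, flip to white, move to (12,9). |black|=11
Step 18: on BLACK (12,9): turn L to S, flip to white, move to (13,9). |black|=10
Step 19: on WHITE (13,9): turn R to W, flip to black, move to (13,8). |black|=11
Step 20: on BLACK (13,8): turn L to S, flip to white, move to (14,8). |black|=10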